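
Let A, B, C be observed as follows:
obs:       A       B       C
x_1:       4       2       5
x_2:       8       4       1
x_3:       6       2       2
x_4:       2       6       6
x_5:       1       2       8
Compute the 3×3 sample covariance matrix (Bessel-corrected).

Step 1 — column means:
  mean(A) = (4 + 8 + 6 + 2 + 1) / 5 = 21/5 = 4.2
  mean(B) = (2 + 4 + 2 + 6 + 2) / 5 = 16/5 = 3.2
  mean(C) = (5 + 1 + 2 + 6 + 8) / 5 = 22/5 = 4.4

Step 2 — sample covariance S[i,j] = (1/(n-1)) · Σ_k (x_{k,i} - mean_i) · (x_{k,j} - mean_j), with n-1 = 4.
  S[A,A] = ((-0.2)·(-0.2) + (3.8)·(3.8) + (1.8)·(1.8) + (-2.2)·(-2.2) + (-3.2)·(-3.2)) / 4 = 32.8/4 = 8.2
  S[A,B] = ((-0.2)·(-1.2) + (3.8)·(0.8) + (1.8)·(-1.2) + (-2.2)·(2.8) + (-3.2)·(-1.2)) / 4 = -1.2/4 = -0.3
  S[A,C] = ((-0.2)·(0.6) + (3.8)·(-3.4) + (1.8)·(-2.4) + (-2.2)·(1.6) + (-3.2)·(3.6)) / 4 = -32.4/4 = -8.1
  S[B,B] = ((-1.2)·(-1.2) + (0.8)·(0.8) + (-1.2)·(-1.2) + (2.8)·(2.8) + (-1.2)·(-1.2)) / 4 = 12.8/4 = 3.2
  S[B,C] = ((-1.2)·(0.6) + (0.8)·(-3.4) + (-1.2)·(-2.4) + (2.8)·(1.6) + (-1.2)·(3.6)) / 4 = -0.4/4 = -0.1
  S[C,C] = ((0.6)·(0.6) + (-3.4)·(-3.4) + (-2.4)·(-2.4) + (1.6)·(1.6) + (3.6)·(3.6)) / 4 = 33.2/4 = 8.3

S is symmetric (S[j,i] = S[i,j]). Assembling:

S = [[8.2, -0.3, -8.1],
 [-0.3, 3.2, -0.1],
 [-8.1, -0.1, 8.3]]


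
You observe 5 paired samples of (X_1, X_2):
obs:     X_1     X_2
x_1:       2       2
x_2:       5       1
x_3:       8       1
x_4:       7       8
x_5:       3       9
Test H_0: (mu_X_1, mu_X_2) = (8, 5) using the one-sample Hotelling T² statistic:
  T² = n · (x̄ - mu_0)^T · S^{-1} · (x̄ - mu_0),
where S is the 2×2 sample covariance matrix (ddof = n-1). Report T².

Step 1 — sample mean vector:
  mean(X_1) = (2 + 5 + 8 + 7 + 3) / 5 = 25/5 = 5
  mean(X_2) = (2 + 1 + 1 + 8 + 9) / 5 = 21/5 = 4.2
  x̄ = (5, 4.2),  deviation x̄ - mu_0 = (5, 4.2) - (8, 5) = (-3, -0.8).

Step 2 — sample covariance matrix, S[i,j] = (1/(n-1)) · Σ_k (x_{k,i} - mean_i) · (x_{k,j} - mean_j), divisor n-1 = 4:
  S[X_1,X_1] = ((-3)·(-3) + (0)·(0) + (3)·(3) + (2)·(2) + (-2)·(-2)) / 4 = 26/4 = 6.5
  S[X_1,X_2] = ((-3)·(-2.2) + (0)·(-3.2) + (3)·(-3.2) + (2)·(3.8) + (-2)·(4.8)) / 4 = -5/4 = -1.25
  S[X_2,X_2] = ((-2.2)·(-2.2) + (-3.2)·(-3.2) + (-3.2)·(-3.2) + (3.8)·(3.8) + (4.8)·(4.8)) / 4 = 62.8/4 = 15.7
  S = [[6.5, -1.25],
 [-1.25, 15.7]].

Step 3 — invert S. det(S) = 6.5·15.7 - (-1.25)² = 100.4875.
  S^{-1} = (1/det) · [[d, -b], [-b, a]] = [[0.1562, 0.0124],
 [0.0124, 0.0647]].

Step 4 — quadratic form (x̄ - mu_0)^T · S^{-1} · (x̄ - mu_0):
  S^{-1} · (x̄ - mu_0) = (-0.4787, -0.0891),
  (x̄ - mu_0)^T · [...] = (-3)·(-0.4787) + (-0.8)·(-0.0891) = 1.5073.

Step 5 — scale by n: T² = 5 · 1.5073 = 7.5363.

T² ≈ 7.5363


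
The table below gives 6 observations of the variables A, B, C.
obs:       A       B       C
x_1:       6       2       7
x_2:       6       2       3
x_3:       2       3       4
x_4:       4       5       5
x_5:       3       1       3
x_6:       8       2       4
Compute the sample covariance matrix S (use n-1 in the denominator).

Step 1 — column means:
  mean(A) = (6 + 6 + 2 + 4 + 3 + 8) / 6 = 29/6 = 4.8333
  mean(B) = (2 + 2 + 3 + 5 + 1 + 2) / 6 = 15/6 = 2.5
  mean(C) = (7 + 3 + 4 + 5 + 3 + 4) / 6 = 26/6 = 4.3333

Step 2 — sample covariance S[i,j] = (1/(n-1)) · Σ_k (x_{k,i} - mean_i) · (x_{k,j} - mean_j), with n-1 = 5.
  S[A,A] = ((1.1667)·(1.1667) + (1.1667)·(1.1667) + (-2.8333)·(-2.8333) + (-0.8333)·(-0.8333) + (-1.8333)·(-1.8333) + (3.1667)·(3.1667)) / 5 = 24.8333/5 = 4.9667
  S[A,B] = ((1.1667)·(-0.5) + (1.1667)·(-0.5) + (-2.8333)·(0.5) + (-0.8333)·(2.5) + (-1.8333)·(-1.5) + (3.1667)·(-0.5)) / 5 = -3.5/5 = -0.7
  S[A,C] = ((1.1667)·(2.6667) + (1.1667)·(-1.3333) + (-2.8333)·(-0.3333) + (-0.8333)·(0.6667) + (-1.8333)·(-1.3333) + (3.1667)·(-0.3333)) / 5 = 3.3333/5 = 0.6667
  S[B,B] = ((-0.5)·(-0.5) + (-0.5)·(-0.5) + (0.5)·(0.5) + (2.5)·(2.5) + (-1.5)·(-1.5) + (-0.5)·(-0.5)) / 5 = 9.5/5 = 1.9
  S[B,C] = ((-0.5)·(2.6667) + (-0.5)·(-1.3333) + (0.5)·(-0.3333) + (2.5)·(0.6667) + (-1.5)·(-1.3333) + (-0.5)·(-0.3333)) / 5 = 3/5 = 0.6
  S[C,C] = ((2.6667)·(2.6667) + (-1.3333)·(-1.3333) + (-0.3333)·(-0.3333) + (0.6667)·(0.6667) + (-1.3333)·(-1.3333) + (-0.3333)·(-0.3333)) / 5 = 11.3333/5 = 2.2667

S is symmetric (S[j,i] = S[i,j]). Assembling:

S = [[4.9667, -0.7, 0.6667],
 [-0.7, 1.9, 0.6],
 [0.6667, 0.6, 2.2667]]


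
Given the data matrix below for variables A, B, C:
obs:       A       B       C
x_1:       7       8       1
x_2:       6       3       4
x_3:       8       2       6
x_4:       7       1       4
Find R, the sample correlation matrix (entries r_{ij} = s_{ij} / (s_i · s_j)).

Step 1 — column means:
  mean(A) = (7 + 6 + 8 + 7) / 4 = 28/4 = 7
  mean(B) = (8 + 3 + 2 + 1) / 4 = 14/4 = 3.5
  mean(C) = (1 + 4 + 6 + 4) / 4 = 15/4 = 3.75

Step 2 — sample variances and covariances s[i,j] = (1/(n-1)) · Σ_k (x_{k,i} - mean_i) · (x_{k,j} - mean_j), with n-1 = 3:
  s[A,A] = ((0)·(0) + (-1)·(-1) + (1)·(1) + (0)·(0)) / 3 = 2/3 = 0.6667
  s[A,B] = ((0)·(4.5) + (-1)·(-0.5) + (1)·(-1.5) + (0)·(-2.5)) / 3 = -1/3 = -0.3333
  s[A,C] = ((0)·(-2.75) + (-1)·(0.25) + (1)·(2.25) + (0)·(0.25)) / 3 = 2/3 = 0.6667
  s[B,B] = ((4.5)·(4.5) + (-0.5)·(-0.5) + (-1.5)·(-1.5) + (-2.5)·(-2.5)) / 3 = 29/3 = 9.6667
  s[B,C] = ((4.5)·(-2.75) + (-0.5)·(0.25) + (-1.5)·(2.25) + (-2.5)·(0.25)) / 3 = -16.5/3 = -5.5
  s[C,C] = ((-2.75)·(-2.75) + (0.25)·(0.25) + (2.25)·(2.25) + (0.25)·(0.25)) / 3 = 12.75/3 = 4.25
  Sample standard deviations s_i = √(s[i,i]):
  s(A) = √(0.6667) = 0.8165
  s(B) = √(9.6667) = 3.1091
  s(C) = √(4.25) = 2.0616

Step 3 — r_{ij} = s_{ij} / (s_i · s_j):
  r[A,A] = 1 (diagonal).
  r[A,B] = -0.3333 / (0.8165 · 3.1091) = -0.3333 / 2.5386 = -0.1313
  r[A,C] = 0.6667 / (0.8165 · 2.0616) = 0.6667 / 1.6833 = 0.3961
  r[B,B] = 1 (diagonal).
  r[B,C] = -5.5 / (3.1091 · 2.0616) = -5.5 / 6.4096 = -0.8581
  r[C,C] = 1 (diagonal).

R is symmetric with unit diagonal. Assembling:

R = [[1, -0.1313, 0.3961],
 [-0.1313, 1, -0.8581],
 [0.3961, -0.8581, 1]]


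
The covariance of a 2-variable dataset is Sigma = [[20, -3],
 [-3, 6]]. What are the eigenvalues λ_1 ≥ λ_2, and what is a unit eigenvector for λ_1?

Step 1 — characteristic polynomial of 2×2 Sigma:
  det(Sigma - λI) = λ² - trace · λ + det = 0.
  trace = 20 + 6 = 26, det = 20·6 - (-3)² = 111.
Step 2 — discriminant:
  Δ = trace² - 4·det = 676 - 444 = 232.
Step 3 — eigenvalues:
  λ = (trace ± √Δ)/2 = (26 ± 15.2315)/2,
  λ_1 = 20.6158,  λ_2 = 5.3842.

Step 4 — unit eigenvector for λ_1: solve (Sigma - λ_1 I)v = 0. First row:
  (20 - 20.6158)·v_x + (-3)·v_y = 0, i.e. (-0.6158)·v_x + (-3)·v_y = 0,
  so v ∝ (b, λ_1 - a) = (-3, 0.6158); multiply by -1 so the first entry is positive: u = (3, -0.6158).
  ||u|| = √((3)² + (-0.6158)²) = √(9.3792) ≈ 3.0625,
  v_1 = u/||u|| ≈ (0.9796, -0.2011) (||v_1|| = 1).

λ_1 = 20.6158,  λ_2 = 5.3842;  v_1 ≈ (0.9796, -0.2011)


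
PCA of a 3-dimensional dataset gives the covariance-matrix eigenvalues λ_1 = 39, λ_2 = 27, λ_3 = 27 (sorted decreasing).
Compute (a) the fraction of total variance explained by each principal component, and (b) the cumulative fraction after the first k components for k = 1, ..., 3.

Step 1 — total variance = trace(Sigma) = Σ λ_i = 39 + 27 + 27 = 93.

Step 2 — fraction explained by component i = λ_i / Σ λ:
  PC1: 39/93 = 0.4194
  PC2: 27/93 = 0.2903
  PC3: 27/93 = 0.2903

Step 3 — cumulative fraction after k components = (λ_1 + ... + λ_k) / Σ λ:
  k = 1: 39/93 = 0.4194
  k = 2: (39 + 27)/93 = 66/93 = 0.7097
  k = 3: (39 + 27 + 27)/93 = 93/93 = 1

Summary (fraction, with percent):

explained: PC1 0.4194 (41.94%), PC2 0.2903 (29.03%), PC3 0.2903 (29.03%);  cumulative: 0.4194, 0.7097, 1


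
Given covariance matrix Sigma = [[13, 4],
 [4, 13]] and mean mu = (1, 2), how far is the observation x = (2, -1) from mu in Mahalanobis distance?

Step 1 — centre the observation: (x - mu) = (1, -3).

Step 2 — invert Sigma. det(Sigma) = 13·13 - (4)² = 153.
  Sigma^{-1} = (1/det) · [[d, -b], [-b, a]] = [[0.085, -0.0261],
 [-0.0261, 0.085]].

Step 3 — form the quadratic (x - mu)^T · Sigma^{-1} · (x - mu):
  Sigma^{-1} · (x - mu) = (0.1634, -0.281).
  (x - mu)^T · [Sigma^{-1} · (x - mu)] = (1)·(0.1634) + (-3)·(-0.281) = 1.0065.

Step 4 — take square root: d = √(1.0065) ≈ 1.0033.

d(x, mu) = √(1.0065) ≈ 1.0033


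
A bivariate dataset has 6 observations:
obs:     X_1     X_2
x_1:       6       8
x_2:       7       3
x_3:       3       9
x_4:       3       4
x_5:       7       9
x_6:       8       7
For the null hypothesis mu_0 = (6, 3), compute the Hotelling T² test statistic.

Step 1 — sample mean vector:
  mean(X_1) = (6 + 7 + 3 + 3 + 7 + 8) / 6 = 34/6 = 5.6667
  mean(X_2) = (8 + 3 + 9 + 4 + 9 + 7) / 6 = 40/6 = 6.6667
  x̄ = (5.6667, 6.6667),  deviation x̄ - mu_0 = (5.6667, 6.6667) - (6, 3) = (-0.3333, 3.6667).

Step 2 — sample covariance matrix, S[i,j] = (1/(n-1)) · Σ_k (x_{k,i} - mean_i) · (x_{k,j} - mean_j), divisor n-1 = 5:
  S[X_1,X_1] = ((0.3333)·(0.3333) + (1.3333)·(1.3333) + (-2.6667)·(-2.6667) + (-2.6667)·(-2.6667) + (1.3333)·(1.3333) + (2.3333)·(2.3333)) / 5 = 23.3333/5 = 4.6667
  S[X_1,X_2] = ((0.3333)·(1.3333) + (1.3333)·(-3.6667) + (-2.6667)·(2.3333) + (-2.6667)·(-2.6667) + (1.3333)·(2.3333) + (2.3333)·(0.3333)) / 5 = 0.3333/5 = 0.0667
  S[X_2,X_2] = ((1.3333)·(1.3333) + (-3.6667)·(-3.6667) + (2.3333)·(2.3333) + (-2.6667)·(-2.6667) + (2.3333)·(2.3333) + (0.3333)·(0.3333)) / 5 = 33.3333/5 = 6.6667
  S = [[4.6667, 0.0667],
 [0.0667, 6.6667]].

Step 3 — invert S. det(S) = 4.6667·6.6667 - (0.0667)² = 31.1067.
  S^{-1} = (1/det) · [[d, -b], [-b, a]] = [[0.2143, -0.0021],
 [-0.0021, 0.15]].

Step 4 — quadratic form (x̄ - mu_0)^T · S^{-1} · (x̄ - mu_0):
  S^{-1} · (x̄ - mu_0) = (-0.0793, 0.5508),
  (x̄ - mu_0)^T · [...] = (-0.3333)·(-0.0793) + (3.6667)·(0.5508) = 2.046.

Step 5 — scale by n: T² = 6 · 2.046 = 12.276.

T² ≈ 12.276


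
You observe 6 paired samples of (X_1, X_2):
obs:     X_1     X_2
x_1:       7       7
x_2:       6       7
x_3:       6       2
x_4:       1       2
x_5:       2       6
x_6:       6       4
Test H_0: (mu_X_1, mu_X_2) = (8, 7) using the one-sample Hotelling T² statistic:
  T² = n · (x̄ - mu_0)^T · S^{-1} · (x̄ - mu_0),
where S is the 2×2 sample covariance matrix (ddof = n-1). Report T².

Step 1 — sample mean vector:
  mean(X_1) = (7 + 6 + 6 + 1 + 2 + 6) / 6 = 28/6 = 4.6667
  mean(X_2) = (7 + 7 + 2 + 2 + 6 + 4) / 6 = 28/6 = 4.6667
  x̄ = (4.6667, 4.6667),  deviation x̄ - mu_0 = (4.6667, 4.6667) - (8, 7) = (-3.3333, -2.3333).

Step 2 — sample covariance matrix, S[i,j] = (1/(n-1)) · Σ_k (x_{k,i} - mean_i) · (x_{k,j} - mean_j), divisor n-1 = 5:
  S[X_1,X_1] = ((2.3333)·(2.3333) + (1.3333)·(1.3333) + (1.3333)·(1.3333) + (-3.6667)·(-3.6667) + (-2.6667)·(-2.6667) + (1.3333)·(1.3333)) / 5 = 31.3333/5 = 6.2667
  S[X_1,X_2] = ((2.3333)·(2.3333) + (1.3333)·(2.3333) + (1.3333)·(-2.6667) + (-3.6667)·(-2.6667) + (-2.6667)·(1.3333) + (1.3333)·(-0.6667)) / 5 = 10.3333/5 = 2.0667
  S[X_2,X_2] = ((2.3333)·(2.3333) + (2.3333)·(2.3333) + (-2.6667)·(-2.6667) + (-2.6667)·(-2.6667) + (1.3333)·(1.3333) + (-0.6667)·(-0.6667)) / 5 = 27.3333/5 = 5.4667
  S = [[6.2667, 2.0667],
 [2.0667, 5.4667]].

Step 3 — invert S. det(S) = 6.2667·5.4667 - (2.0667)² = 29.9867.
  S^{-1} = (1/det) · [[d, -b], [-b, a]] = [[0.1823, -0.0689],
 [-0.0689, 0.209]].

Step 4 — quadratic form (x̄ - mu_0)^T · S^{-1} · (x̄ - mu_0):
  S^{-1} · (x̄ - mu_0) = (-0.4469, -0.2579),
  (x̄ - mu_0)^T · [...] = (-3.3333)·(-0.4469) + (-2.3333)·(-0.2579) = 2.0913.

Step 5 — scale by n: T² = 6 · 2.0913 = 12.5478.

T² ≈ 12.5478


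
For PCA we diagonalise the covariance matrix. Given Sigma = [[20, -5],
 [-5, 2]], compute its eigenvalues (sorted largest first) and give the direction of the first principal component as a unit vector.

Step 1 — characteristic polynomial of 2×2 Sigma:
  det(Sigma - λI) = λ² - trace · λ + det = 0.
  trace = 20 + 2 = 22, det = 20·2 - (-5)² = 15.
Step 2 — discriminant:
  Δ = trace² - 4·det = 484 - 60 = 424.
Step 3 — eigenvalues:
  λ = (trace ± √Δ)/2 = (22 ± 20.5913)/2,
  λ_1 = 21.2956,  λ_2 = 0.7044.

Step 4 — unit eigenvector for λ_1: solve (Sigma - λ_1 I)v = 0. First row:
  (20 - 21.2956)·v_x + (-5)·v_y = 0, i.e. (-1.2956)·v_x + (-5)·v_y = 0,
  so v ∝ (b, λ_1 - a) = (-5, 1.2956); multiply by -1 so the first entry is positive: u = (5, -1.2956).
  ||u|| = √((5)² + (-1.2956)²) = √(26.6787) ≈ 5.1651,
  v_1 = u/||u|| ≈ (0.968, -0.2508) (||v_1|| = 1).

λ_1 = 21.2956,  λ_2 = 0.7044;  v_1 ≈ (0.968, -0.2508)


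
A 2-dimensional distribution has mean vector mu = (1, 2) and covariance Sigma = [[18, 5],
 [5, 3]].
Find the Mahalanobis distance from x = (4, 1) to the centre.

Step 1 — centre the observation: (x - mu) = (3, -1).

Step 2 — invert Sigma. det(Sigma) = 18·3 - (5)² = 29.
  Sigma^{-1} = (1/det) · [[d, -b], [-b, a]] = [[0.1034, -0.1724],
 [-0.1724, 0.6207]].

Step 3 — form the quadratic (x - mu)^T · Sigma^{-1} · (x - mu):
  Sigma^{-1} · (x - mu) = (0.4828, -1.1379).
  (x - mu)^T · [Sigma^{-1} · (x - mu)] = (3)·(0.4828) + (-1)·(-1.1379) = 2.5862.

Step 4 — take square root: d = √(2.5862) ≈ 1.6082.

d(x, mu) = √(2.5862) ≈ 1.6082


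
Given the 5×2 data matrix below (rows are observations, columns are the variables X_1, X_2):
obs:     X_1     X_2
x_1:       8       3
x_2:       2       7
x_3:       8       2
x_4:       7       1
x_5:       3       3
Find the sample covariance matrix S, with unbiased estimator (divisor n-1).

Step 1 — column means:
  mean(X_1) = (8 + 2 + 8 + 7 + 3) / 5 = 28/5 = 5.6
  mean(X_2) = (3 + 7 + 2 + 1 + 3) / 5 = 16/5 = 3.2

Step 2 — sample covariance S[i,j] = (1/(n-1)) · Σ_k (x_{k,i} - mean_i) · (x_{k,j} - mean_j), with n-1 = 4.
  S[X_1,X_1] = ((2.4)·(2.4) + (-3.6)·(-3.6) + (2.4)·(2.4) + (1.4)·(1.4) + (-2.6)·(-2.6)) / 4 = 33.2/4 = 8.3
  S[X_1,X_2] = ((2.4)·(-0.2) + (-3.6)·(3.8) + (2.4)·(-1.2) + (1.4)·(-2.2) + (-2.6)·(-0.2)) / 4 = -19.6/4 = -4.9
  S[X_2,X_2] = ((-0.2)·(-0.2) + (3.8)·(3.8) + (-1.2)·(-1.2) + (-2.2)·(-2.2) + (-0.2)·(-0.2)) / 4 = 20.8/4 = 5.2

S is symmetric (S[j,i] = S[i,j]). Assembling:

S = [[8.3, -4.9],
 [-4.9, 5.2]]


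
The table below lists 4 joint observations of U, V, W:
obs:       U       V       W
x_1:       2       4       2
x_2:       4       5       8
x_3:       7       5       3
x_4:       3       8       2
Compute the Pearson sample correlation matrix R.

Step 1 — column means:
  mean(U) = (2 + 4 + 7 + 3) / 4 = 16/4 = 4
  mean(V) = (4 + 5 + 5 + 8) / 4 = 22/4 = 5.5
  mean(W) = (2 + 8 + 3 + 2) / 4 = 15/4 = 3.75

Step 2 — sample variances and covariances s[i,j] = (1/(n-1)) · Σ_k (x_{k,i} - mean_i) · (x_{k,j} - mean_j), with n-1 = 3:
  s[U,U] = ((-2)·(-2) + (0)·(0) + (3)·(3) + (-1)·(-1)) / 3 = 14/3 = 4.6667
  s[U,V] = ((-2)·(-1.5) + (0)·(-0.5) + (3)·(-0.5) + (-1)·(2.5)) / 3 = -1/3 = -0.3333
  s[U,W] = ((-2)·(-1.75) + (0)·(4.25) + (3)·(-0.75) + (-1)·(-1.75)) / 3 = 3/3 = 1
  s[V,V] = ((-1.5)·(-1.5) + (-0.5)·(-0.5) + (-0.5)·(-0.5) + (2.5)·(2.5)) / 3 = 9/3 = 3
  s[V,W] = ((-1.5)·(-1.75) + (-0.5)·(4.25) + (-0.5)·(-0.75) + (2.5)·(-1.75)) / 3 = -3.5/3 = -1.1667
  s[W,W] = ((-1.75)·(-1.75) + (4.25)·(4.25) + (-0.75)·(-0.75) + (-1.75)·(-1.75)) / 3 = 24.75/3 = 8.25
  Sample standard deviations s_i = √(s[i,i]):
  s(U) = √(4.6667) = 2.1602
  s(V) = √(3) = 1.7321
  s(W) = √(8.25) = 2.8723

Step 3 — r_{ij} = s_{ij} / (s_i · s_j):
  r[U,U] = 1 (diagonal).
  r[U,V] = -0.3333 / (2.1602 · 1.7321) = -0.3333 / 3.7417 = -0.0891
  r[U,W] = 1 / (2.1602 · 2.8723) = 1 / 6.2048 = 0.1612
  r[V,V] = 1 (diagonal).
  r[V,W] = -1.1667 / (1.7321 · 2.8723) = -1.1667 / 4.9749 = -0.2345
  r[W,W] = 1 (diagonal).

R is symmetric with unit diagonal. Assembling:

R = [[1, -0.0891, 0.1612],
 [-0.0891, 1, -0.2345],
 [0.1612, -0.2345, 1]]


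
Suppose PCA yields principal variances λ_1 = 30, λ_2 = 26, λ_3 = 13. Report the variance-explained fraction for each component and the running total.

Step 1 — total variance = trace(Sigma) = Σ λ_i = 30 + 26 + 13 = 69.

Step 2 — fraction explained by component i = λ_i / Σ λ:
  PC1: 30/69 = 0.4348
  PC2: 26/69 = 0.3768
  PC3: 13/69 = 0.1884

Step 3 — cumulative fraction after k components = (λ_1 + ... + λ_k) / Σ λ:
  k = 1: 30/69 = 0.4348
  k = 2: (30 + 26)/69 = 56/69 = 0.8116
  k = 3: (30 + 26 + 13)/69 = 69/69 = 1

Summary (fraction, with percent):

explained: PC1 0.4348 (43.48%), PC2 0.3768 (37.68%), PC3 0.1884 (18.84%);  cumulative: 0.4348, 0.8116, 1


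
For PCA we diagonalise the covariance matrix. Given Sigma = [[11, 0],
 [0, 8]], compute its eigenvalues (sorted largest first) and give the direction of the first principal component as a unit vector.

Step 1 — characteristic polynomial of 2×2 Sigma:
  det(Sigma - λI) = λ² - trace · λ + det = 0.
  trace = 11 + 8 = 19, det = 11·8 - (0)² = 88.
Step 2 — discriminant:
  Δ = trace² - 4·det = 361 - 352 = 9.
Step 3 — eigenvalues:
  λ = (trace ± √Δ)/2 = (19 ± 3)/2,
  λ_1 = 11,  λ_2 = 8.

Step 4 — unit eigenvector for λ_1: Sigma is diagonal, so its eigenvectors are the coordinate axes. λ_1 = 11 is the diagonal entry on the first coordinate axis, hence
  v_1 = (1, 0) (||v_1|| = 1).

λ_1 = 11,  λ_2 = 8;  v_1 ≈ (1, 0)


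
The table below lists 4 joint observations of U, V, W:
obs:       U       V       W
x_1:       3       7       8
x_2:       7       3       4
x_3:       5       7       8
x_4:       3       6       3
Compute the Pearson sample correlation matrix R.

Step 1 — column means:
  mean(U) = (3 + 7 + 5 + 3) / 4 = 18/4 = 4.5
  mean(V) = (7 + 3 + 7 + 6) / 4 = 23/4 = 5.75
  mean(W) = (8 + 4 + 8 + 3) / 4 = 23/4 = 5.75

Step 2 — sample variances and covariances s[i,j] = (1/(n-1)) · Σ_k (x_{k,i} - mean_i) · (x_{k,j} - mean_j), with n-1 = 3:
  s[U,U] = ((-1.5)·(-1.5) + (2.5)·(2.5) + (0.5)·(0.5) + (-1.5)·(-1.5)) / 3 = 11/3 = 3.6667
  s[U,V] = ((-1.5)·(1.25) + (2.5)·(-2.75) + (0.5)·(1.25) + (-1.5)·(0.25)) / 3 = -8.5/3 = -2.8333
  s[U,W] = ((-1.5)·(2.25) + (2.5)·(-1.75) + (0.5)·(2.25) + (-1.5)·(-2.75)) / 3 = -2.5/3 = -0.8333
  s[V,V] = ((1.25)·(1.25) + (-2.75)·(-2.75) + (1.25)·(1.25) + (0.25)·(0.25)) / 3 = 10.75/3 = 3.5833
  s[V,W] = ((1.25)·(2.25) + (-2.75)·(-1.75) + (1.25)·(2.25) + (0.25)·(-2.75)) / 3 = 9.75/3 = 3.25
  s[W,W] = ((2.25)·(2.25) + (-1.75)·(-1.75) + (2.25)·(2.25) + (-2.75)·(-2.75)) / 3 = 20.75/3 = 6.9167
  Sample standard deviations s_i = √(s[i,i]):
  s(U) = √(3.6667) = 1.9149
  s(V) = √(3.5833) = 1.893
  s(W) = √(6.9167) = 2.63

Step 3 — r_{ij} = s_{ij} / (s_i · s_j):
  r[U,U] = 1 (diagonal).
  r[U,V] = -2.8333 / (1.9149 · 1.893) = -2.8333 / 3.6248 = -0.7817
  r[U,W] = -0.8333 / (1.9149 · 2.63) = -0.8333 / 5.036 = -0.1655
  r[V,V] = 1 (diagonal).
  r[V,W] = 3.25 / (1.893 · 2.63) = 3.25 / 4.9784 = 0.6528
  r[W,W] = 1 (diagonal).

R is symmetric with unit diagonal. Assembling:

R = [[1, -0.7817, -0.1655],
 [-0.7817, 1, 0.6528],
 [-0.1655, 0.6528, 1]]


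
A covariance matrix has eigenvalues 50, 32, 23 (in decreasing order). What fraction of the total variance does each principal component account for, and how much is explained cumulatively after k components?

Step 1 — total variance = trace(Sigma) = Σ λ_i = 50 + 32 + 23 = 105.

Step 2 — fraction explained by component i = λ_i / Σ λ:
  PC1: 50/105 = 0.4762
  PC2: 32/105 = 0.3048
  PC3: 23/105 = 0.219

Step 3 — cumulative fraction after k components = (λ_1 + ... + λ_k) / Σ λ:
  k = 1: 50/105 = 0.4762
  k = 2: (50 + 32)/105 = 82/105 = 0.781
  k = 3: (50 + 32 + 23)/105 = 105/105 = 1

Summary (fraction, with percent):

explained: PC1 0.4762 (47.62%), PC2 0.3048 (30.48%), PC3 0.219 (21.9%);  cumulative: 0.4762, 0.781, 1


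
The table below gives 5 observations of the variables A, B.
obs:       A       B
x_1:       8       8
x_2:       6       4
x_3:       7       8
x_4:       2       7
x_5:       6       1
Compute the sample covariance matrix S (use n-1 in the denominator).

Step 1 — column means:
  mean(A) = (8 + 6 + 7 + 2 + 6) / 5 = 29/5 = 5.8
  mean(B) = (8 + 4 + 8 + 7 + 1) / 5 = 28/5 = 5.6

Step 2 — sample covariance S[i,j] = (1/(n-1)) · Σ_k (x_{k,i} - mean_i) · (x_{k,j} - mean_j), with n-1 = 4.
  S[A,A] = ((2.2)·(2.2) + (0.2)·(0.2) + (1.2)·(1.2) + (-3.8)·(-3.8) + (0.2)·(0.2)) / 4 = 20.8/4 = 5.2
  S[A,B] = ((2.2)·(2.4) + (0.2)·(-1.6) + (1.2)·(2.4) + (-3.8)·(1.4) + (0.2)·(-4.6)) / 4 = 1.6/4 = 0.4
  S[B,B] = ((2.4)·(2.4) + (-1.6)·(-1.6) + (2.4)·(2.4) + (1.4)·(1.4) + (-4.6)·(-4.6)) / 4 = 37.2/4 = 9.3

S is symmetric (S[j,i] = S[i,j]). Assembling:

S = [[5.2, 0.4],
 [0.4, 9.3]]


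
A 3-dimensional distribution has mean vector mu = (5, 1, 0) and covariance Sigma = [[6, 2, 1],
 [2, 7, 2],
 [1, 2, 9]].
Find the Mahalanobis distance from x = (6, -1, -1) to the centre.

Step 1 — centre the observation: (x - mu) = (1, -2, -1).

Step 2 — invert Sigma (cofactor / det for 3×3, or solve directly):
  Sigma^{-1} = [[0.185, -0.0502, -0.0094],
 [-0.0502, 0.1661, -0.0313],
 [-0.0094, -0.0313, 0.1191]].

Step 3 — form the quadratic (x - mu)^T · Sigma^{-1} · (x - mu):
  Sigma^{-1} · (x - mu) = (0.2947, -0.3511, -0.0658).
  (x - mu)^T · [Sigma^{-1} · (x - mu)] = (1)·(0.2947) + (-2)·(-0.3511) + (-1)·(-0.0658) = 1.0627.

Step 4 — take square root: d = √(1.0627) ≈ 1.0309.

d(x, mu) = √(1.0627) ≈ 1.0309


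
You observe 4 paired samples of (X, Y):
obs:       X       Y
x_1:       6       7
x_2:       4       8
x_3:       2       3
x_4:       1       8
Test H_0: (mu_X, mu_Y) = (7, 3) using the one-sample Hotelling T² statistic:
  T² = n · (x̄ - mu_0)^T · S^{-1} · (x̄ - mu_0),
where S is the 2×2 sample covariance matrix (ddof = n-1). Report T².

Step 1 — sample mean vector:
  mean(X) = (6 + 4 + 2 + 1) / 4 = 13/4 = 3.25
  mean(Y) = (7 + 8 + 3 + 8) / 4 = 26/4 = 6.5
  x̄ = (3.25, 6.5),  deviation x̄ - mu_0 = (3.25, 6.5) - (7, 3) = (-3.75, 3.5).

Step 2 — sample covariance matrix, S[i,j] = (1/(n-1)) · Σ_k (x_{k,i} - mean_i) · (x_{k,j} - mean_j), divisor n-1 = 3:
  S[X,X] = ((2.75)·(2.75) + (0.75)·(0.75) + (-1.25)·(-1.25) + (-2.25)·(-2.25)) / 3 = 14.75/3 = 4.9167
  S[X,Y] = ((2.75)·(0.5) + (0.75)·(1.5) + (-1.25)·(-3.5) + (-2.25)·(1.5)) / 3 = 3.5/3 = 1.1667
  S[Y,Y] = ((0.5)·(0.5) + (1.5)·(1.5) + (-3.5)·(-3.5) + (1.5)·(1.5)) / 3 = 17/3 = 5.6667
  S = [[4.9167, 1.1667],
 [1.1667, 5.6667]].

Step 3 — invert S. det(S) = 4.9167·5.6667 - (1.1667)² = 26.5.
  S^{-1} = (1/det) · [[d, -b], [-b, a]] = [[0.2138, -0.044],
 [-0.044, 0.1855]].

Step 4 — quadratic form (x̄ - mu_0)^T · S^{-1} · (x̄ - mu_0):
  S^{-1} · (x̄ - mu_0) = (-0.956, 0.8145),
  (x̄ - mu_0)^T · [...] = (-3.75)·(-0.956) + (3.5)·(0.8145) = 6.4355.

Step 5 — scale by n: T² = 4 · 6.4355 = 25.7421.

T² ≈ 25.7421


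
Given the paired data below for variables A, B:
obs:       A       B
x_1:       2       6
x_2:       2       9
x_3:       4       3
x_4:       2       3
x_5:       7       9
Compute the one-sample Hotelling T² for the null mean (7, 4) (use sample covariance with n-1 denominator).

Step 1 — sample mean vector:
  mean(A) = (2 + 2 + 4 + 2 + 7) / 5 = 17/5 = 3.4
  mean(B) = (6 + 9 + 3 + 3 + 9) / 5 = 30/5 = 6
  x̄ = (3.4, 6),  deviation x̄ - mu_0 = (3.4, 6) - (7, 4) = (-3.6, 2).

Step 2 — sample covariance matrix, S[i,j] = (1/(n-1)) · Σ_k (x_{k,i} - mean_i) · (x_{k,j} - mean_j), divisor n-1 = 4:
  S[A,A] = ((-1.4)·(-1.4) + (-1.4)·(-1.4) + (0.6)·(0.6) + (-1.4)·(-1.4) + (3.6)·(3.6)) / 4 = 19.2/4 = 4.8
  S[A,B] = ((-1.4)·(0) + (-1.4)·(3) + (0.6)·(-3) + (-1.4)·(-3) + (3.6)·(3)) / 4 = 9/4 = 2.25
  S[B,B] = ((0)·(0) + (3)·(3) + (-3)·(-3) + (-3)·(-3) + (3)·(3)) / 4 = 36/4 = 9
  S = [[4.8, 2.25],
 [2.25, 9]].

Step 3 — invert S. det(S) = 4.8·9 - (2.25)² = 38.1375.
  S^{-1} = (1/det) · [[d, -b], [-b, a]] = [[0.236, -0.059],
 [-0.059, 0.1259]].

Step 4 — quadratic form (x̄ - mu_0)^T · S^{-1} · (x̄ - mu_0):
  S^{-1} · (x̄ - mu_0) = (-0.9676, 0.4641),
  (x̄ - mu_0)^T · [...] = (-3.6)·(-0.9676) + (2)·(0.4641) = 4.4114.

Step 5 — scale by n: T² = 5 · 4.4114 = 22.057.

T² ≈ 22.057


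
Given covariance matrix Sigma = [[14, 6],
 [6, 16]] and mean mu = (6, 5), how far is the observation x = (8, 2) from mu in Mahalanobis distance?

Step 1 — centre the observation: (x - mu) = (2, -3).

Step 2 — invert Sigma. det(Sigma) = 14·16 - (6)² = 188.
  Sigma^{-1} = (1/det) · [[d, -b], [-b, a]] = [[0.0851, -0.0319],
 [-0.0319, 0.0745]].

Step 3 — form the quadratic (x - mu)^T · Sigma^{-1} · (x - mu):
  Sigma^{-1} · (x - mu) = (0.266, -0.2872).
  (x - mu)^T · [Sigma^{-1} · (x - mu)] = (2)·(0.266) + (-3)·(-0.2872) = 1.3936.

Step 4 — take square root: d = √(1.3936) ≈ 1.1805.

d(x, mu) = √(1.3936) ≈ 1.1805


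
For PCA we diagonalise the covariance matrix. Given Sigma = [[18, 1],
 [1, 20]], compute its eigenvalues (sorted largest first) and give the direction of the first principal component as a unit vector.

Step 1 — characteristic polynomial of 2×2 Sigma:
  det(Sigma - λI) = λ² - trace · λ + det = 0.
  trace = 18 + 20 = 38, det = 18·20 - (1)² = 359.
Step 2 — discriminant:
  Δ = trace² - 4·det = 1444 - 1436 = 8.
Step 3 — eigenvalues:
  λ = (trace ± √Δ)/2 = (38 ± 2.8284)/2,
  λ_1 = 20.4142,  λ_2 = 17.5858.

Step 4 — unit eigenvector for λ_1: solve (Sigma - λ_1 I)v = 0. First row:
  (18 - 20.4142)·v_x + (1)·v_y = 0, i.e. (-2.4142)·v_x + (1)·v_y = 0,
  so v ∝ (b, λ_1 - a) = (1, 2.4142) = u.
  ||u|| = √((1)² + (2.4142)²) = √(6.8284) ≈ 2.6131,
  v_1 = u/||u|| ≈ (0.3827, 0.9239) (||v_1|| = 1).

λ_1 = 20.4142,  λ_2 = 17.5858;  v_1 ≈ (0.3827, 0.9239)


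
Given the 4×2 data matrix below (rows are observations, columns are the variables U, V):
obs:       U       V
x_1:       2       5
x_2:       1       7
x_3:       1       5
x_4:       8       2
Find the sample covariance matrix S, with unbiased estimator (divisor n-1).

Step 1 — column means:
  mean(U) = (2 + 1 + 1 + 8) / 4 = 12/4 = 3
  mean(V) = (5 + 7 + 5 + 2) / 4 = 19/4 = 4.75

Step 2 — sample covariance S[i,j] = (1/(n-1)) · Σ_k (x_{k,i} - mean_i) · (x_{k,j} - mean_j), with n-1 = 3.
  S[U,U] = ((-1)·(-1) + (-2)·(-2) + (-2)·(-2) + (5)·(5)) / 3 = 34/3 = 11.3333
  S[U,V] = ((-1)·(0.25) + (-2)·(2.25) + (-2)·(0.25) + (5)·(-2.75)) / 3 = -19/3 = -6.3333
  S[V,V] = ((0.25)·(0.25) + (2.25)·(2.25) + (0.25)·(0.25) + (-2.75)·(-2.75)) / 3 = 12.75/3 = 4.25

S is symmetric (S[j,i] = S[i,j]). Assembling:

S = [[11.3333, -6.3333],
 [-6.3333, 4.25]]


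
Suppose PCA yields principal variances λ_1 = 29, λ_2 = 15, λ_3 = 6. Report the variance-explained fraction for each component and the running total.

Step 1 — total variance = trace(Sigma) = Σ λ_i = 29 + 15 + 6 = 50.

Step 2 — fraction explained by component i = λ_i / Σ λ:
  PC1: 29/50 = 0.58
  PC2: 15/50 = 0.3
  PC3: 6/50 = 0.12

Step 3 — cumulative fraction after k components = (λ_1 + ... + λ_k) / Σ λ:
  k = 1: 29/50 = 0.58
  k = 2: (29 + 15)/50 = 44/50 = 0.88
  k = 3: (29 + 15 + 6)/50 = 50/50 = 1

Summary (fraction, with percent):

explained: PC1 0.58 (58%), PC2 0.3 (30%), PC3 0.12 (12%);  cumulative: 0.58, 0.88, 1


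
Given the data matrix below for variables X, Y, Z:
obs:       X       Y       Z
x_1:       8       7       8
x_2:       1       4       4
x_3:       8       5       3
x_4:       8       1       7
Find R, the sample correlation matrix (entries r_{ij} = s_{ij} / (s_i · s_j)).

Step 1 — column means:
  mean(X) = (8 + 1 + 8 + 8) / 4 = 25/4 = 6.25
  mean(Y) = (7 + 4 + 5 + 1) / 4 = 17/4 = 4.25
  mean(Z) = (8 + 4 + 3 + 7) / 4 = 22/4 = 5.5

Step 2 — sample variances and covariances s[i,j] = (1/(n-1)) · Σ_k (x_{k,i} - mean_i) · (x_{k,j} - mean_j), with n-1 = 3:
  s[X,X] = ((1.75)·(1.75) + (-5.25)·(-5.25) + (1.75)·(1.75) + (1.75)·(1.75)) / 3 = 36.75/3 = 12.25
  s[X,Y] = ((1.75)·(2.75) + (-5.25)·(-0.25) + (1.75)·(0.75) + (1.75)·(-3.25)) / 3 = 1.75/3 = 0.5833
  s[X,Z] = ((1.75)·(2.5) + (-5.25)·(-1.5) + (1.75)·(-2.5) + (1.75)·(1.5)) / 3 = 10.5/3 = 3.5
  s[Y,Y] = ((2.75)·(2.75) + (-0.25)·(-0.25) + (0.75)·(0.75) + (-3.25)·(-3.25)) / 3 = 18.75/3 = 6.25
  s[Y,Z] = ((2.75)·(2.5) + (-0.25)·(-1.5) + (0.75)·(-2.5) + (-3.25)·(1.5)) / 3 = 0.5/3 = 0.1667
  s[Z,Z] = ((2.5)·(2.5) + (-1.5)·(-1.5) + (-2.5)·(-2.5) + (1.5)·(1.5)) / 3 = 17/3 = 5.6667
  Sample standard deviations s_i = √(s[i,i]):
  s(X) = √(12.25) = 3.5
  s(Y) = √(6.25) = 2.5
  s(Z) = √(5.6667) = 2.3805

Step 3 — r_{ij} = s_{ij} / (s_i · s_j):
  r[X,X] = 1 (diagonal).
  r[X,Y] = 0.5833 / (3.5 · 2.5) = 0.5833 / 8.75 = 0.0667
  r[X,Z] = 3.5 / (3.5 · 2.3805) = 3.5 / 8.3317 = 0.4201
  r[Y,Y] = 1 (diagonal).
  r[Y,Z] = 0.1667 / (2.5 · 2.3805) = 0.1667 / 5.9512 = 0.028
  r[Z,Z] = 1 (diagonal).

R is symmetric with unit diagonal. Assembling:

R = [[1, 0.0667, 0.4201],
 [0.0667, 1, 0.028],
 [0.4201, 0.028, 1]]


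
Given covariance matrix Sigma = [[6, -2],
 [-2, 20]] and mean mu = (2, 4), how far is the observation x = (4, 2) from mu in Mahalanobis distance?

Step 1 — centre the observation: (x - mu) = (2, -2).

Step 2 — invert Sigma. det(Sigma) = 6·20 - (-2)² = 116.
  Sigma^{-1} = (1/det) · [[d, -b], [-b, a]] = [[0.1724, 0.0172],
 [0.0172, 0.0517]].

Step 3 — form the quadratic (x - mu)^T · Sigma^{-1} · (x - mu):
  Sigma^{-1} · (x - mu) = (0.3103, -0.069).
  (x - mu)^T · [Sigma^{-1} · (x - mu)] = (2)·(0.3103) + (-2)·(-0.069) = 0.7586.

Step 4 — take square root: d = √(0.7586) ≈ 0.871.

d(x, mu) = √(0.7586) ≈ 0.871


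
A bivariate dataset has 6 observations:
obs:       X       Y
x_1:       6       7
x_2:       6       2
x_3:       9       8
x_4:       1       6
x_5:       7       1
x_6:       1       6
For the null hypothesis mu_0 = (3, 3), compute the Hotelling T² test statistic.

Step 1 — sample mean vector:
  mean(X) = (6 + 6 + 9 + 1 + 7 + 1) / 6 = 30/6 = 5
  mean(Y) = (7 + 2 + 8 + 6 + 1 + 6) / 6 = 30/6 = 5
  x̄ = (5, 5),  deviation x̄ - mu_0 = (5, 5) - (3, 3) = (2, 2).

Step 2 — sample covariance matrix, S[i,j] = (1/(n-1)) · Σ_k (x_{k,i} - mean_i) · (x_{k,j} - mean_j), divisor n-1 = 5:
  S[X,X] = ((1)·(1) + (1)·(1) + (4)·(4) + (-4)·(-4) + (2)·(2) + (-4)·(-4)) / 5 = 54/5 = 10.8
  S[X,Y] = ((1)·(2) + (1)·(-3) + (4)·(3) + (-4)·(1) + (2)·(-4) + (-4)·(1)) / 5 = -5/5 = -1
  S[Y,Y] = ((2)·(2) + (-3)·(-3) + (3)·(3) + (1)·(1) + (-4)·(-4) + (1)·(1)) / 5 = 40/5 = 8
  S = [[10.8, -1],
 [-1, 8]].

Step 3 — invert S. det(S) = 10.8·8 - (-1)² = 85.4.
  S^{-1} = (1/det) · [[d, -b], [-b, a]] = [[0.0937, 0.0117],
 [0.0117, 0.1265]].

Step 4 — quadratic form (x̄ - mu_0)^T · S^{-1} · (x̄ - mu_0):
  S^{-1} · (x̄ - mu_0) = (0.2108, 0.2763),
  (x̄ - mu_0)^T · [...] = (2)·(0.2108) + (2)·(0.2763) = 0.9742.

Step 5 — scale by n: T² = 6 · 0.9742 = 5.8454.

T² ≈ 5.8454


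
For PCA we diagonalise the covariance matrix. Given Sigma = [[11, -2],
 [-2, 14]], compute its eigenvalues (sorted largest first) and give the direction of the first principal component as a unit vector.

Step 1 — characteristic polynomial of 2×2 Sigma:
  det(Sigma - λI) = λ² - trace · λ + det = 0.
  trace = 11 + 14 = 25, det = 11·14 - (-2)² = 150.
Step 2 — discriminant:
  Δ = trace² - 4·det = 625 - 600 = 25.
Step 3 — eigenvalues:
  λ = (trace ± √Δ)/2 = (25 ± 5)/2,
  λ_1 = 15,  λ_2 = 10.

Step 4 — unit eigenvector for λ_1: solve (Sigma - λ_1 I)v = 0. First row:
  (11 - 15)·v_x + (-2)·v_y = 0, i.e. (-4)·v_x + (-2)·v_y = 0,
  so v ∝ (b, λ_1 - a) = (-2, 4); multiply by -1 so the first entry is positive: u = (2, -4).
  ||u|| = √((2)² + (-4)²) = √(20) ≈ 4.4721,
  v_1 = u/||u|| ≈ (0.4472, -0.8944) (||v_1|| = 1).

λ_1 = 15,  λ_2 = 10;  v_1 ≈ (0.4472, -0.8944)


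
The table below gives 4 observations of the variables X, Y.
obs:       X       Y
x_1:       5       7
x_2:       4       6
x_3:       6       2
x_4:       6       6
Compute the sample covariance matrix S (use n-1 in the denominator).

Step 1 — column means:
  mean(X) = (5 + 4 + 6 + 6) / 4 = 21/4 = 5.25
  mean(Y) = (7 + 6 + 2 + 6) / 4 = 21/4 = 5.25

Step 2 — sample covariance S[i,j] = (1/(n-1)) · Σ_k (x_{k,i} - mean_i) · (x_{k,j} - mean_j), with n-1 = 3.
  S[X,X] = ((-0.25)·(-0.25) + (-1.25)·(-1.25) + (0.75)·(0.75) + (0.75)·(0.75)) / 3 = 2.75/3 = 0.9167
  S[X,Y] = ((-0.25)·(1.75) + (-1.25)·(0.75) + (0.75)·(-3.25) + (0.75)·(0.75)) / 3 = -3.25/3 = -1.0833
  S[Y,Y] = ((1.75)·(1.75) + (0.75)·(0.75) + (-3.25)·(-3.25) + (0.75)·(0.75)) / 3 = 14.75/3 = 4.9167

S is symmetric (S[j,i] = S[i,j]). Assembling:

S = [[0.9167, -1.0833],
 [-1.0833, 4.9167]]


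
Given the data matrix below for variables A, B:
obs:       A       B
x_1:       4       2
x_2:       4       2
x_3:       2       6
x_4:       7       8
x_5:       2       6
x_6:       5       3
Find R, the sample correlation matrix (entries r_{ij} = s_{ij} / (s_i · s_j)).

Step 1 — column means:
  mean(A) = (4 + 4 + 2 + 7 + 2 + 5) / 6 = 24/6 = 4
  mean(B) = (2 + 2 + 6 + 8 + 6 + 3) / 6 = 27/6 = 4.5

Step 2 — sample variances and covariances s[i,j] = (1/(n-1)) · Σ_k (x_{k,i} - mean_i) · (x_{k,j} - mean_j), with n-1 = 5:
  s[A,A] = ((0)·(0) + (0)·(0) + (-2)·(-2) + (3)·(3) + (-2)·(-2) + (1)·(1)) / 5 = 18/5 = 3.6
  s[A,B] = ((0)·(-2.5) + (0)·(-2.5) + (-2)·(1.5) + (3)·(3.5) + (-2)·(1.5) + (1)·(-1.5)) / 5 = 3/5 = 0.6
  s[B,B] = ((-2.5)·(-2.5) + (-2.5)·(-2.5) + (1.5)·(1.5) + (3.5)·(3.5) + (1.5)·(1.5) + (-1.5)·(-1.5)) / 5 = 31.5/5 = 6.3
  Sample standard deviations s_i = √(s[i,i]):
  s(A) = √(3.6) = 1.8974
  s(B) = √(6.3) = 2.51

Step 3 — r_{ij} = s_{ij} / (s_i · s_j):
  r[A,A] = 1 (diagonal).
  r[A,B] = 0.6 / (1.8974 · 2.51) = 0.6 / 4.7624 = 0.126
  r[B,B] = 1 (diagonal).

R is symmetric with unit diagonal. Assembling:

R = [[1, 0.126],
 [0.126, 1]]


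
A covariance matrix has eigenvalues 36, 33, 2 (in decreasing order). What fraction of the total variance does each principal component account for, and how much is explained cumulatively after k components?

Step 1 — total variance = trace(Sigma) = Σ λ_i = 36 + 33 + 2 = 71.

Step 2 — fraction explained by component i = λ_i / Σ λ:
  PC1: 36/71 = 0.507
  PC2: 33/71 = 0.4648
  PC3: 2/71 = 0.0282

Step 3 — cumulative fraction after k components = (λ_1 + ... + λ_k) / Σ λ:
  k = 1: 36/71 = 0.507
  k = 2: (36 + 33)/71 = 69/71 = 0.9718
  k = 3: (36 + 33 + 2)/71 = 71/71 = 1

Summary (fraction, with percent):

explained: PC1 0.507 (50.7%), PC2 0.4648 (46.48%), PC3 0.0282 (2.82%);  cumulative: 0.507, 0.9718, 1


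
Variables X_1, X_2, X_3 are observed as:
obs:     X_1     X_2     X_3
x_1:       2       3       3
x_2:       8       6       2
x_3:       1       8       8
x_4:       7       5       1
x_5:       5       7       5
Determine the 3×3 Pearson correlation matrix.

Step 1 — column means:
  mean(X_1) = (2 + 8 + 1 + 7 + 5) / 5 = 23/5 = 4.6
  mean(X_2) = (3 + 6 + 8 + 5 + 7) / 5 = 29/5 = 5.8
  mean(X_3) = (3 + 2 + 8 + 1 + 5) / 5 = 19/5 = 3.8

Step 2 — sample variances and covariances s[i,j] = (1/(n-1)) · Σ_k (x_{k,i} - mean_i) · (x_{k,j} - mean_j), with n-1 = 4:
  s[X_1,X_1] = ((-2.6)·(-2.6) + (3.4)·(3.4) + (-3.6)·(-3.6) + (2.4)·(2.4) + (0.4)·(0.4)) / 4 = 37.2/4 = 9.3
  s[X_1,X_2] = ((-2.6)·(-2.8) + (3.4)·(0.2) + (-3.6)·(2.2) + (2.4)·(-0.8) + (0.4)·(1.2)) / 4 = -1.4/4 = -0.35
  s[X_1,X_3] = ((-2.6)·(-0.8) + (3.4)·(-1.8) + (-3.6)·(4.2) + (2.4)·(-2.8) + (0.4)·(1.2)) / 4 = -25.4/4 = -6.35
  s[X_2,X_2] = ((-2.8)·(-2.8) + (0.2)·(0.2) + (2.2)·(2.2) + (-0.8)·(-0.8) + (1.2)·(1.2)) / 4 = 14.8/4 = 3.7
  s[X_2,X_3] = ((-2.8)·(-0.8) + (0.2)·(-1.8) + (2.2)·(4.2) + (-0.8)·(-2.8) + (1.2)·(1.2)) / 4 = 14.8/4 = 3.7
  s[X_3,X_3] = ((-0.8)·(-0.8) + (-1.8)·(-1.8) + (4.2)·(4.2) + (-2.8)·(-2.8) + (1.2)·(1.2)) / 4 = 30.8/4 = 7.7
  Sample standard deviations s_i = √(s[i,i]):
  s(X_1) = √(9.3) = 3.0496
  s(X_2) = √(3.7) = 1.9235
  s(X_3) = √(7.7) = 2.7749

Step 3 — r_{ij} = s_{ij} / (s_i · s_j):
  r[X_1,X_1] = 1 (diagonal).
  r[X_1,X_2] = -0.35 / (3.0496 · 1.9235) = -0.35 / 5.866 = -0.0597
  r[X_1,X_3] = -6.35 / (3.0496 · 2.7749) = -6.35 / 8.4623 = -0.7504
  r[X_2,X_2] = 1 (diagonal).
  r[X_2,X_3] = 3.7 / (1.9235 · 2.7749) = 3.7 / 5.3376 = 0.6932
  r[X_3,X_3] = 1 (diagonal).

R is symmetric with unit diagonal. Assembling:

R = [[1, -0.0597, -0.7504],
 [-0.0597, 1, 0.6932],
 [-0.7504, 0.6932, 1]]


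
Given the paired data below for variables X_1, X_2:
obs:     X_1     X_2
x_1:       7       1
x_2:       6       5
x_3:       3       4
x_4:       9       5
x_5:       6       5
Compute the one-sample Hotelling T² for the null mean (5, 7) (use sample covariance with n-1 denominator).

Step 1 — sample mean vector:
  mean(X_1) = (7 + 6 + 3 + 9 + 6) / 5 = 31/5 = 6.2
  mean(X_2) = (1 + 5 + 4 + 5 + 5) / 5 = 20/5 = 4
  x̄ = (6.2, 4),  deviation x̄ - mu_0 = (6.2, 4) - (5, 7) = (1.2, -3).

Step 2 — sample covariance matrix, S[i,j] = (1/(n-1)) · Σ_k (x_{k,i} - mean_i) · (x_{k,j} - mean_j), divisor n-1 = 4:
  S[X_1,X_1] = ((0.8)·(0.8) + (-0.2)·(-0.2) + (-3.2)·(-3.2) + (2.8)·(2.8) + (-0.2)·(-0.2)) / 4 = 18.8/4 = 4.7
  S[X_1,X_2] = ((0.8)·(-3) + (-0.2)·(1) + (-3.2)·(0) + (2.8)·(1) + (-0.2)·(1)) / 4 = 0/4 = 0
  S[X_2,X_2] = ((-3)·(-3) + (1)·(1) + (0)·(0) + (1)·(1) + (1)·(1)) / 4 = 12/4 = 3
  S = [[4.7, 0],
 [0, 3]].

Step 3 — invert S. det(S) = 4.7·3 - (0)² = 14.1.
  S^{-1} = (1/det) · [[d, -b], [-b, a]] = [[0.2128, 0],
 [0, 0.3333]].

Step 4 — quadratic form (x̄ - mu_0)^T · S^{-1} · (x̄ - mu_0):
  S^{-1} · (x̄ - mu_0) = (0.2553, -1),
  (x̄ - mu_0)^T · [...] = (1.2)·(0.2553) + (-3)·(-1) = 3.3064.

Step 5 — scale by n: T² = 5 · 3.3064 = 16.5319.

T² ≈ 16.5319


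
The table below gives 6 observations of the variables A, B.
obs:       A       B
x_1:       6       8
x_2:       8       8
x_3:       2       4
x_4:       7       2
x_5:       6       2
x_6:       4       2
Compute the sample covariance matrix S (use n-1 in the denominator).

Step 1 — column means:
  mean(A) = (6 + 8 + 2 + 7 + 6 + 4) / 6 = 33/6 = 5.5
  mean(B) = (8 + 8 + 4 + 2 + 2 + 2) / 6 = 26/6 = 4.3333

Step 2 — sample covariance S[i,j] = (1/(n-1)) · Σ_k (x_{k,i} - mean_i) · (x_{k,j} - mean_j), with n-1 = 5.
  S[A,A] = ((0.5)·(0.5) + (2.5)·(2.5) + (-3.5)·(-3.5) + (1.5)·(1.5) + (0.5)·(0.5) + (-1.5)·(-1.5)) / 5 = 23.5/5 = 4.7
  S[A,B] = ((0.5)·(3.6667) + (2.5)·(3.6667) + (-3.5)·(-0.3333) + (1.5)·(-2.3333) + (0.5)·(-2.3333) + (-1.5)·(-2.3333)) / 5 = 11/5 = 2.2
  S[B,B] = ((3.6667)·(3.6667) + (3.6667)·(3.6667) + (-0.3333)·(-0.3333) + (-2.3333)·(-2.3333) + (-2.3333)·(-2.3333) + (-2.3333)·(-2.3333)) / 5 = 43.3333/5 = 8.6667

S is symmetric (S[j,i] = S[i,j]). Assembling:

S = [[4.7, 2.2],
 [2.2, 8.6667]]


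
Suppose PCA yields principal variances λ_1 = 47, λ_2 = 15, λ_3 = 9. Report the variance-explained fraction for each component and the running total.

Step 1 — total variance = trace(Sigma) = Σ λ_i = 47 + 15 + 9 = 71.

Step 2 — fraction explained by component i = λ_i / Σ λ:
  PC1: 47/71 = 0.662
  PC2: 15/71 = 0.2113
  PC3: 9/71 = 0.1268

Step 3 — cumulative fraction after k components = (λ_1 + ... + λ_k) / Σ λ:
  k = 1: 47/71 = 0.662
  k = 2: (47 + 15)/71 = 62/71 = 0.8732
  k = 3: (47 + 15 + 9)/71 = 71/71 = 1

Summary (fraction, with percent):

explained: PC1 0.662 (66.2%), PC2 0.2113 (21.13%), PC3 0.1268 (12.68%);  cumulative: 0.662, 0.8732, 1


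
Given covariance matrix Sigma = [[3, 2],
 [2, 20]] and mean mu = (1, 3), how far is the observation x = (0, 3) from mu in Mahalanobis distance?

Step 1 — centre the observation: (x - mu) = (-1, 0).

Step 2 — invert Sigma. det(Sigma) = 3·20 - (2)² = 56.
  Sigma^{-1} = (1/det) · [[d, -b], [-b, a]] = [[0.3571, -0.0357],
 [-0.0357, 0.0536]].

Step 3 — form the quadratic (x - mu)^T · Sigma^{-1} · (x - mu):
  Sigma^{-1} · (x - mu) = (-0.3571, 0.0357).
  (x - mu)^T · [Sigma^{-1} · (x - mu)] = (-1)·(-0.3571) + (0)·(0.0357) = 0.3571.

Step 4 — take square root: d = √(0.3571) ≈ 0.5976.

d(x, mu) = √(0.3571) ≈ 0.5976
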